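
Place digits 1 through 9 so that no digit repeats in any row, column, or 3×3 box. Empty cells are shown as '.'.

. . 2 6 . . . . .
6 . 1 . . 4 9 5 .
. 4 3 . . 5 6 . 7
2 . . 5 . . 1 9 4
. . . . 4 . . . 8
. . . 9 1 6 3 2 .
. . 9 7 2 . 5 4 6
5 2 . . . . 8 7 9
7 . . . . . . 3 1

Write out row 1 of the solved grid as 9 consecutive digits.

952671483

R1C7 = 4: row 1 has {2,6}; col 7 has {1,3,5,6,8,9}; box has {5,6,7,9} → only 4 remains.
R1C9 = 3: row 1 has {2,4,6}; col 9 has {1,4,6,7,8,9}; box has {4,5,6,7,9} → only 3 remains.
R2C9 = 2: row 2 has {1,4,5,6,9}; col 9 has {1,3,4,6,7,8,9}; box has {3,4,5,6,7,9} → only 2 remains.
R5C7 = 7: row 5 has {4,8}; col 7 has {1,3,4,5,6,8,9}; box has {1,2,3,4,8,9} → only 7 remains.
R5C8 = 6: row 5 has {4,7,8}; col 8 has {2,3,4,5,7,9}; box has {1,2,3,4,7,8,9} → only 6 remains.
R6C9 = 5: row 6 has {1,2,3,6,9}; col 9 has {1,2,3,4,6,7,8,9}; box has {1,2,3,4,6,7,8,9} → only 5 remains.
R9C7 = 2: row 9 has {1,3,7}; col 7 has {1,3,4,5,6,7,8,9}; box has {1,3,4,5,6,7,8,9} → only 2 remains.
R5C3 = 5: row 5 has {4,6,7,8}; col 3 has {1,2,3,9}; box has {2} → only 5 remains.
R1C2 = 5: in row 1, 5 can only go here (every other open cell in that row sees a 5).
R3C4 = 2: in row 3, 2 can only go here (every other open cell in that row sees a 2).
R5C4 = 3: row 5 has {4,5,6,7,8}; col 4 has {2,5,6,7,9}; box has {1,4,5,6,9} → only 3 remains.
R5C6 = 2: row 5 has {3,4,5,6,7,8}; col 6 has {4,5,6}; box has {1,3,4,5,6,9} → only 2 remains.
R2C4 = 8: row 2 has {1,2,4,5,6,9}; col 4 has {2,3,5,6,7,9}; box has {2,4,5,6} → only 8 remains.
R3C5 = 9: row 3 has {2,3,4,5,6,7}; col 5 has {1,2,4}; box has {2,4,5,6,8} → only 9 remains.
R9C4 = 4: row 9 has {1,2,3,7}; col 4 has {2,3,5,6,7,8,9}; box has {2,7} → only 4 remains.
R1C5 = 7: row 1 has {2,3,4,5,6}; col 5 has {1,2,4,9}; box has {2,4,5,6,8,9} → only 7 remains.
R1C6 = 1: row 1 has {2,3,4,5,6,7}; col 6 has {2,4,5,6}; box has {2,4,5,6,7,8,9} → only 1 remains.
R1C8 = 8: row 1 has {1,2,3,4,5,6,7}; col 8 has {2,3,4,5,6,7,9}; box has {2,3,4,5,6,7,9} → only 8 remains.
R2C2 = 7: row 2 has {1,2,4,5,6,8,9}; col 2 has {2,4,5}; box has {1,2,3,4,5,6} → only 7 remains.
R2C5 = 3: row 2 has {1,2,4,5,6,7,8,9}; col 5 has {1,2,4,7,9}; box has {1,2,4,5,6,7,8,9} → only 3 remains.
R3C1 = 8: row 3 has {2,3,4,5,6,7,9}; col 1 has {2,5,6,7}; box has {1,2,3,4,5,6,7} → only 8 remains.
R3C8 = 1: row 3 has {2,3,4,5,6,7,8,9}; col 8 has {2,3,4,5,6,7,8,9}; box has {2,3,4,5,6,7,8,9} → only 1 remains.
R4C5 = 8: row 4 has {1,2,4,5,9}; col 5 has {1,2,3,4,7,9}; box has {1,2,3,4,5,6,9} → only 8 remains.
R4C6 = 7: row 4 has {1,2,4,5,8,9}; col 6 has {1,2,4,5,6}; box has {1,2,3,4,5,6,8,9} → only 7 remains.
R6C1 = 4: row 6 has {1,2,3,5,6,9}; col 1 has {2,5,6,7,8}; box has {2,5} → only 4 remains.
R6C2 = 8: row 6 has {1,2,3,4,5,6,9}; col 2 has {2,4,5,7}; box has {2,4,5} → only 8 remains.
R6C3 = 7: row 6 has {1,2,3,4,5,6,8,9}; col 3 has {1,2,3,5,9}; box has {2,4,5,8} → only 7 remains.
R8C4 = 1: row 8 has {2,5,7,8,9}; col 4 has {2,3,4,5,6,7,8,9}; box has {2,4,7} → only 1 remains.
R8C5 = 6: row 8 has {1,2,5,7,8,9}; col 5 has {1,2,3,4,7,8,9}; box has {1,2,4,7} → only 6 remains.
R8C6 = 3: row 8 has {1,2,5,6,7,8,9}; col 6 has {1,2,4,5,6,7}; box has {1,2,4,6,7} → only 3 remains.
R9C2 = 6: row 9 has {1,2,3,4,7}; col 2 has {2,4,5,7,8}; box has {2,5,7,9} → only 6 remains.
R9C3 = 8: row 9 has {1,2,3,4,6,7}; col 3 has {1,2,3,5,7,9}; box has {2,5,6,7,9} → only 8 remains.
R9C5 = 5: row 9 has {1,2,3,4,6,7,8}; col 5 has {1,2,3,4,6,7,8,9}; box has {1,2,3,4,6,7} → only 5 remains.
R9C6 = 9: row 9 has {1,2,3,4,5,6,7,8}; col 6 has {1,2,3,4,5,6,7}; box has {1,2,3,4,5,6,7} → only 9 remains.
R1C1 = 9: row 1 has {1,2,3,4,5,6,7,8}; col 1 has {2,4,5,6,7,8}; box has {1,2,3,4,5,6,7,8} → only 9 remains.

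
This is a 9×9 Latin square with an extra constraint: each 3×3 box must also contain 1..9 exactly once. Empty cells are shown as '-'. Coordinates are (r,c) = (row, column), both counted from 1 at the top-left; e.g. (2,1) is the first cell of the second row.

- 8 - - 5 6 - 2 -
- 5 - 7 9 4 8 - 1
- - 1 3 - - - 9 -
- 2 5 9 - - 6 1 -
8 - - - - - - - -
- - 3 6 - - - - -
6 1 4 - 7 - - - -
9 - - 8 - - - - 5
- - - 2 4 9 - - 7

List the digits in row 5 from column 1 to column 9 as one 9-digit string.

867412953

(1,4) = 1: row 1 has {2,5,6,8}; col 4 has {2,3,6,7,8,9}; box has {3,4,5,6,7,9} → only 1 remains.
(7,4) = 5: row 7 has {1,4,6,7}; col 4 has {1,2,3,6,7,8,9}; box has {2,4,7,8,9} → only 5 remains.
(7,6) = 3: row 7 has {1,4,5,6,7}; col 6 has {4,6,9}; box has {2,4,5,7,8,9} → only 3 remains.
(7,8) = 8: row 7 has {1,3,4,5,6,7}; col 8 has {1,2,9}; box has {5,7} → only 8 remains.
(8,6) = 1: row 8 has {5,8,9}; col 6 has {3,4,6,9}; box has {2,3,4,5,7,8,9} → only 1 remains.
(9,2) = 3: row 9 has {2,4,7,9}; col 2 has {1,2,5,8}; box has {1,4,6,9} → only 3 remains.
(9,3) = 8: row 9 has {2,3,4,7,9}; col 3 has {1,3,4,5}; box has {1,3,4,6,9} → only 8 remains.
(9,7) = 1: row 9 has {2,3,4,7,8,9}; col 7 has {6,8}; box has {5,7,8} → only 1 remains.
(9,8) = 6: row 9 has {1,2,3,4,7,8,9}; col 8 has {1,2,8,9}; box has {1,5,7,8} → only 6 remains.
(2,8) = 3: row 2 has {1,4,5,7,8,9}; col 8 has {1,2,6,8,9}; box has {1,2,8,9} → only 3 remains.
(5,4) = 4: row 5 has {8}; col 4 has {1,2,3,5,6,7,8,9}; box has {6,9} → only 4 remains.
(8,2) = 7: row 8 has {1,5,8,9}; col 2 has {1,2,3,5,8}; box has {1,3,4,6,8,9} → only 7 remains.
(8,3) = 2: row 8 has {1,5,7,8,9}; col 3 has {1,3,4,5,8}; box has {1,3,4,6,7,8,9} → only 2 remains.
(8,5) = 6: row 8 has {1,2,5,7,8,9}; col 5 has {4,5,7,9}; box has {1,2,3,4,5,7,8,9} → only 6 remains.
(8,8) = 4: row 8 has {1,2,5,6,7,8,9}; col 8 has {1,2,3,6,8,9}; box has {1,5,6,7,8} → only 4 remains.
(9,1) = 5: row 9 has {1,2,3,4,6,7,8,9}; col 1 has {6,8,9}; box has {1,2,3,4,6,7,8,9} → only 5 remains.
(1,9) = 4: row 1 has {1,2,5,6,8}; col 9 has {1,5,7}; box has {1,2,3,8,9} → only 4 remains.
(2,1) = 2: row 2 has {1,3,4,5,7,8,9}; col 1 has {5,6,8,9}; box has {1,5,8} → only 2 remains.
(2,3) = 6: row 2 has {1,2,3,4,5,7,8,9}; col 3 has {1,2,3,4,5,8}; box has {1,2,5,8} → only 6 remains.
(3,2) = 4: row 3 has {1,3,9}; col 2 has {1,2,3,5,7,8}; box has {1,2,5,6,8} → only 4 remains.
(3,9) = 6: row 3 has {1,3,4,9}; col 9 has {1,4,5,7}; box has {1,2,3,4,8,9} → only 6 remains.
(6,2) = 9: row 6 has {3,6}; col 2 has {1,2,3,4,5,7,8}; box has {2,3,5,8} → only 9 remains.
(8,7) = 3: row 8 has {1,2,4,5,6,7,8,9}; col 7 has {1,6,8}; box has {1,4,5,6,7,8} → only 3 remains.
(1,7) = 7: row 1 has {1,2,4,5,6,8}; col 7 has {1,3,6,8}; box has {1,2,3,4,6,8,9} → only 7 remains.
(3,1) = 7: row 3 has {1,3,4,6,9}; col 1 has {2,5,6,8,9}; box has {1,2,4,5,6,8} → only 7 remains.
(3,7) = 5: row 3 has {1,3,4,6,7,9}; col 7 has {1,3,6,7,8}; box has {1,2,3,4,6,7,8,9} → only 5 remains.
(4,1) = 4: row 4 has {1,2,5,6,9}; col 1 has {2,5,6,7,8,9}; box has {2,3,5,8,9} → only 4 remains.
(5,2) = 6: row 5 has {4,8}; col 2 has {1,2,3,4,5,7,8,9}; box has {2,3,4,5,8,9} → only 6 remains.
(5,3) = 7: row 5 has {4,6,8}; col 3 has {1,2,3,4,5,6,8}; box has {2,3,4,5,6,8,9} → only 7 remains.
(5,8) = 5: row 5 has {4,6,7,8}; col 8 has {1,2,3,4,6,8,9}; box has {1,6} → only 5 remains.
(6,1) = 1: row 6 has {3,6,9}; col 1 has {2,4,5,6,7,8,9}; box has {2,3,4,5,6,7,8,9} → only 1 remains.
(6,8) = 7: row 6 has {1,3,6,9}; col 8 has {1,2,3,4,5,6,8,9}; box has {1,5,6} → only 7 remains.
(1,1) = 3: row 1 has {1,2,4,5,6,7,8}; col 1 has {1,2,4,5,6,7,8,9}; box has {1,2,4,5,6,7,8} → only 3 remains.
(1,3) = 9: row 1 has {1,2,3,4,5,6,7,8}; col 3 has {1,2,3,4,5,6,7,8}; box has {1,2,3,4,5,6,7,8} → only 9 remains.
(5,6) = 2: row 5 has {4,5,6,7,8}; col 6 has {1,3,4,6,9}; box has {4,6,9} → only 2 remains.
(5,7) = 9: row 5 has {2,4,5,6,7,8}; col 7 has {1,3,5,6,7,8}; box has {1,5,6,7} → only 9 remains.
(5,9) = 3: row 5 has {2,4,5,6,7,8,9}; col 9 has {1,4,5,6,7}; box has {1,5,6,7,9} → only 3 remains.
(6,5) = 8: row 6 has {1,3,6,7,9}; col 5 has {4,5,6,7,9}; box has {2,4,6,9} → only 8 remains.
(6,6) = 5: row 6 has {1,3,6,7,8,9}; col 6 has {1,2,3,4,6,9}; box has {2,4,6,8,9} → only 5 remains.
(6,9) = 2: row 6 has {1,3,5,6,7,8,9}; col 9 has {1,3,4,5,6,7}; box has {1,3,5,6,7,9} → only 2 remains.
(7,7) = 2: row 7 has {1,3,4,5,6,7,8}; col 7 has {1,3,5,6,7,8,9}; box has {1,3,4,5,6,7,8} → only 2 remains.
(7,9) = 9: row 7 has {1,2,3,4,5,6,7,8}; col 9 has {1,2,3,4,5,6,7}; box has {1,2,3,4,5,6,7,8} → only 9 remains.
(3,5) = 2: row 3 has {1,3,4,5,6,7,9}; col 5 has {4,5,6,7,8,9}; box has {1,3,4,5,6,7,9} → only 2 remains.
(3,6) = 8: row 3 has {1,2,3,4,5,6,7,9}; col 6 has {1,2,3,4,5,6,9}; box has {1,2,3,4,5,6,7,9} → only 8 remains.
(4,5) = 3: row 4 has {1,2,4,5,6,9}; col 5 has {2,4,5,6,7,8,9}; box has {2,4,5,6,8,9} → only 3 remains.
(4,6) = 7: row 4 has {1,2,3,4,5,6,9}; col 6 has {1,2,3,4,5,6,8,9}; box has {2,3,4,5,6,8,9} → only 7 remains.
(4,9) = 8: row 4 has {1,2,3,4,5,6,7,9}; col 9 has {1,2,3,4,5,6,7,9}; box has {1,2,3,5,6,7,9} → only 8 remains.
(5,5) = 1: row 5 has {2,3,4,5,6,7,8,9}; col 5 has {2,3,4,5,6,7,8,9}; box has {2,3,4,5,6,7,8,9} → only 1 remains.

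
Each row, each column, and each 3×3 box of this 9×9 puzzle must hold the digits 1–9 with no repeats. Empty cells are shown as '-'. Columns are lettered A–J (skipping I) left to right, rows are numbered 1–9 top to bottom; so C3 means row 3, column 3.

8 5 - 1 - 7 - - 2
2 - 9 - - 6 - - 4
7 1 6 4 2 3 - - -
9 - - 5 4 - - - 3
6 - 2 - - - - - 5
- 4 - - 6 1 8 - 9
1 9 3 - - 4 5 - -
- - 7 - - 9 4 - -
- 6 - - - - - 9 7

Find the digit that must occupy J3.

C1 = 4: row 1 has {1,2,5,7,8}; col 3 has {2,3,6,7,9}; box has {1,2,5,6,7,8,9} → only 4 remains.
E1 = 9: row 1 has {1,2,4,5,7,8}; col 5 has {2,4,6}; box has {1,2,3,4,6,7} → only 9 remains.
B2 = 3: row 2 has {2,4,6,9}; col 2 has {1,4,5,6,9}; box has {1,2,4,5,6,7,8,9} → only 3 remains.
D2 = 8: row 2 has {2,3,4,6,9}; col 4 has {1,4,5}; box has {1,2,3,4,6,7,9} → only 8 remains.
E2 = 5: row 2 has {2,3,4,6,8,9}; col 5 has {2,4,6,9}; box has {1,2,3,4,6,7,8,9} → only 5 remains.
G3 = 9: row 3 has {1,2,3,4,6,7}; col 7 has {4,5,8}; box has {2,4} → only 9 remains.
J3 = 8: row 3 has {1,2,3,4,6,7,9}; col 9 has {2,3,4,5,7,9}; box has {2,4,9} → only 8 remains.

8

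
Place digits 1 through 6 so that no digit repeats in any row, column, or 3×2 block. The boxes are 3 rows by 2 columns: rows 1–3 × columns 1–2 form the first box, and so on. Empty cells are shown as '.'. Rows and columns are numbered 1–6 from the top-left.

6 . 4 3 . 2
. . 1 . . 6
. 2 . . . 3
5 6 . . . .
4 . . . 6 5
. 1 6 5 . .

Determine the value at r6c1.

2

r1c2 = 5: row 1 has {2,3,4,6}; col 2 has {1,2,6}; box has {2,6} → only 5 remains.
r1c5 = 1: row 1 has {2,3,4,5,6}; col 5 has {6}; box has {2,3,6} → only 1 remains.
r2c1 = 3: row 2 has {1,6}; col 1 has {4,5,6}; box has {2,5,6} → only 3 remains.
r2c2 = 4: row 2 has {1,3,6}; col 2 has {1,2,5,6}; box has {2,3,5,6} → only 4 remains.
r2c4 = 2: row 2 has {1,3,4,6}; col 4 has {3,5}; box has {1,3,4} → only 2 remains.
r2c5 = 5: row 2 has {1,2,3,4,6}; col 5 has {1,6}; box has {1,2,3,6} → only 5 remains.
r3c1 = 1: row 3 has {2,3}; col 1 has {3,4,5,6}; box has {2,3,4,5,6} → only 1 remains.
r3c3 = 5: row 3 has {1,2,3}; col 3 has {1,4,6}; box has {1,2,3,4} → only 5 remains.
r3c4 = 6: row 3 has {1,2,3,5}; col 4 has {2,3,5}; box has {1,2,3,4,5} → only 6 remains.
r3c5 = 4: row 3 has {1,2,3,5,6}; col 5 has {1,5,6}; box has {1,2,3,5,6} → only 4 remains.
r5c2 = 3: row 5 has {4,5,6}; col 2 has {1,2,4,5,6}; box has {1,4,5,6} → only 3 remains.
r5c3 = 2: row 5 has {3,4,5,6}; col 3 has {1,4,5,6}; box has {5,6} → only 2 remains.
r5c4 = 1: row 5 has {2,3,4,5,6}; col 4 has {2,3,5,6}; box has {2,5,6} → only 1 remains.
r6c1 = 2: row 6 has {1,5,6}; col 1 has {1,3,4,5,6}; box has {1,3,4,5,6} → only 2 remains.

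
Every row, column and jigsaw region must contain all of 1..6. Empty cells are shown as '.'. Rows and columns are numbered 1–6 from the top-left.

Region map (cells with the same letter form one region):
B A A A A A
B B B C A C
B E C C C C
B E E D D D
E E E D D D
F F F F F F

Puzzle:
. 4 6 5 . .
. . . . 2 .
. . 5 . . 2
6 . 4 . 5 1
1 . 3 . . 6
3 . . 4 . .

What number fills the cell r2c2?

r1c1 = 2: row 1 has {4,5,6}; col 1 has {1,3,6}; region has {6} → only 2 remains.
r1c6 = 3: row 1 has {2,4,5,6}; col 6 has {1,2,6}; region has {2,4,5,6} → only 3 remains.
r2c3 = 1: row 2 has {2}; col 3 has {3,4,5,6}; region has {2,6} → only 1 remains.
r2c6 = 4: row 2 has {1,2}; col 6 has {1,2,3,6}; region has {2,5} → only 4 remains.
r3c1 = 4: row 3 has {2,5}; col 1 has {1,2,3,6}; region has {1,2,6} → only 4 remains.
r3c2 = 6: row 3 has {2,4,5}; col 2 has {4}; region has {1,3,4} → only 6 remains.
r4c2 = 2: row 4 has {1,4,5,6}; col 2 has {4,6}; region has {1,3,4,6} → only 2 remains.
r4c4 = 3: row 4 has {1,2,4,5,6}; col 4 has {4,5}; region has {1,5,6} → only 3 remains.
r5c2 = 5: row 5 has {1,3,6}; col 2 has {2,4,6}; region has {1,2,3,4,6} → only 5 remains.
r5c4 = 2: row 5 has {1,3,5,6}; col 4 has {3,4,5}; region has {1,3,5,6} → only 2 remains.
r5c5 = 4: row 5 has {1,2,3,5,6}; col 5 has {2,5}; region has {1,2,3,5,6} → only 4 remains.
r6c2 = 1: row 6 has {3,4}; col 2 has {2,4,5,6}; region has {3,4} → only 1 remains.
r6c3 = 2: row 6 has {1,3,4}; col 3 has {1,3,4,5,6}; region has {1,3,4} → only 2 remains.
r6c5 = 6: row 6 has {1,2,3,4}; col 5 has {2,4,5}; region has {1,2,3,4} → only 6 remains.
r6c6 = 5: row 6 has {1,2,3,4,6}; col 6 has {1,2,3,4,6}; region has {1,2,3,4,6} → only 5 remains.
r1c5 = 1: row 1 has {2,3,4,5,6}; col 5 has {2,4,5,6}; region has {2,3,4,5,6} → only 1 remains.
r2c1 = 5: row 2 has {1,2,4}; col 1 has {1,2,3,4,6}; region has {1,2,4,6} → only 5 remains.
r2c2 = 3: row 2 has {1,2,4,5}; col 2 has {1,2,4,5,6}; region has {1,2,4,5,6} → only 3 remains.

3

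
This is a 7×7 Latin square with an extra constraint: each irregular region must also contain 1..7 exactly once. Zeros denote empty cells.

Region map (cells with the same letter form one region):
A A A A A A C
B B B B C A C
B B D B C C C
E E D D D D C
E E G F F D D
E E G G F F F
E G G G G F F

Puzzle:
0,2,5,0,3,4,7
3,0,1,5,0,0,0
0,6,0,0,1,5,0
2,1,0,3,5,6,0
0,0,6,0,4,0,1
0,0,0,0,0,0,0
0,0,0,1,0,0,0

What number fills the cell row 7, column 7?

row 1, column 4 = 6: row 1 has {2,3,4,5,7}; col 4 has {1,3,5}; region has {2,3,4,5} → only 6 remains.
row 2, column 6 = 7: row 2 has {1,3,5}; col 6 has {4,5,6}; region has {2,3,4,5,6} → only 7 remains.
row 4, column 7 = 4: row 4 has {1,2,3,5,6}; col 7 has {1,7}; region has {1,5,7} → only 4 remains.
row 5, column 6 = 2: row 5 has {1,4,6}; col 6 has {4,5,6,7}; region has {1,3,5,6} → only 2 remains.
row 7, column 6 = 3: row 7 has {1}; col 6 has {2,4,5,6,7}; region has {4} → only 3 remains.
row 1, column 1 = 1: row 1 has {2,3,4,5,6,7}; col 1 has {2,3}; region has {2,3,4,5,6,7} → only 1 remains.
row 2, column 2 = 4: row 2 has {1,3,5,7}; col 2 has {1,2,6}; region has {1,3,5,6} → only 4 remains.
row 3, column 1 = 7: row 3 has {1,5,6}; col 1 has {1,2,3}; region has {1,3,4,5,6} → only 7 remains.
row 3, column 3 = 4: row 3 has {1,5,6,7}; col 3 has {1,5,6}; region has {1,2,3,5,6} → only 4 remains.
row 3, column 4 = 2: row 3 has {1,4,5,6,7}; col 4 has {1,3,5,6}; region has {1,3,4,5,6,7} → only 2 remains.
row 3, column 7 = 3: row 3 has {1,2,4,5,6,7}; col 7 has {1,4,7}; region has {1,4,5,7} → only 3 remains.
row 4, column 3 = 7: row 4 has {1,2,3,4,5,6}; col 3 has {1,4,5,6}; region has {1,2,3,4,5,6} → only 7 remains.
row 5, column 1 = 5: row 5 has {1,2,4,6}; col 1 has {1,2,3,7}; region has {1,2} → only 5 remains.
row 5, column 4 = 7: row 5 has {1,2,4,5,6}; col 4 has {1,2,3,5,6}; region has {3,4} → only 7 remains.
row 6, column 4 = 4: row 6 has {}; col 4 has {1,2,3,5,6,7}; region has {1,6} → only 4 remains.
row 6, column 6 = 1: row 6 has {4}; col 6 has {2,3,4,5,6,7}; region has {3,4,7} → only 1 remains.
row 7, column 3 = 2: row 7 has {1,3}; col 3 has {1,4,5,6,7}; region has {1,4,6} → only 2 remains.
row 7, column 5 = 7: row 7 has {1,2,3}; col 5 has {1,3,4,5}; region has {1,2,4,6} → only 7 remains.
row 5, column 2 = 3: row 5 has {1,2,4,5,6,7}; col 2 has {1,2,4,6}; region has {1,2,5} → only 3 remains.
row 6, column 1 = 6: row 6 has {1,4}; col 1 has {1,2,3,5,7}; region has {1,2,3,5} → only 6 remains.
row 6, column 2 = 7: row 6 has {1,4,6}; col 2 has {1,2,3,4,6}; region has {1,2,3,5,6} → only 7 remains.
row 6, column 3 = 3: row 6 has {1,4,6,7}; col 3 has {1,2,4,5,6,7}; region has {1,2,4,6,7} → only 3 remains.
row 6, column 5 = 2: row 6 has {1,3,4,6,7}; col 5 has {1,3,4,5,7}; region has {1,3,4,7} → only 2 remains.
row 6, column 7 = 5: row 6 has {1,2,3,4,6,7}; col 7 has {1,3,4,7}; region has {1,2,3,4,7} → only 5 remains.
row 7, column 1 = 4: row 7 has {1,2,3,7}; col 1 has {1,2,3,5,6,7}; region has {1,2,3,5,6,7} → only 4 remains.
row 7, column 2 = 5: row 7 has {1,2,3,4,7}; col 2 has {1,2,3,4,6,7}; region has {1,2,3,4,6,7} → only 5 remains.
row 7, column 7 = 6: row 7 has {1,2,3,4,5,7}; col 7 has {1,3,4,5,7}; region has {1,2,3,4,5,7} → only 6 remains.

6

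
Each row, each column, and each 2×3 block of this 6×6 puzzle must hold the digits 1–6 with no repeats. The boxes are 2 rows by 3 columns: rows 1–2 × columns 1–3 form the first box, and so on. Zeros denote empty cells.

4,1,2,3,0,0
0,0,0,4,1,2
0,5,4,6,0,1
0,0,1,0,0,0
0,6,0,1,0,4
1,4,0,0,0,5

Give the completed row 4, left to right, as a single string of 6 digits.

r1c6 = 6 (sole candidate).
r2c2 = 3 (sole candidate).
r4c2 = 2: row 4 has {1}; col 2 has {1,3,4,5,6}; box has {1,4,5} → only 2 remains.
r4c4 = 5: row 4 has {1,2}; col 4 has {1,3,4,6}; box has {1,6} → only 5 remains.
r4c6 = 3: row 4 has {1,2,5}; col 6 has {1,2,4,5,6}; box has {1,5,6} → only 3 remains.
r6c3 = 3 (sole candidate).
r6c4 = 2 (sole candidate).
r6c5 = 6 (sole candidate).
r1c5 = 5 (sole candidate).
r3c1 = 3 (sole candidate).
r3c5 = 2 (sole candidate).
r4c1 = 6: row 4 has {1,2,3,5}; col 1 has {1,3,4}; box has {1,2,3,4,5} → only 6 remains.
r4c5 = 4: row 4 has {1,2,3,5,6}; col 5 has {1,2,5,6}; box has {1,2,3,5,6} → only 4 remains.

621543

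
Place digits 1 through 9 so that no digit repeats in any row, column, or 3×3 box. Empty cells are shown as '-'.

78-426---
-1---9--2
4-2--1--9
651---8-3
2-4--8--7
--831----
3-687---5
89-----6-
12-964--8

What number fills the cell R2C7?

R1C9 = 1 (sole candidate).
R2C1 = 5 (sole candidate).
R2C3 = 3 (sole candidate).
R2C4 = 7 (sole candidate).
R2C5 = 8 (sole candidate).
R2C8 = 4 (sole candidate).
R3C2 = 6 (sole candidate).
R3C4 = 5 (sole candidate).
R3C5 = 3 (sole candidate).
R3C7 = 7 (sole candidate).
R3C8 = 8 (sole candidate).
R4C4 = 2 (sole candidate).
R4C6 = 7 (sole candidate).
R4C8 = 9 (sole candidate).
R5C2 = 3 (sole candidate).
R5C4 = 6 (sole candidate).
R6C1 = 9 (sole candidate).
R6C2 = 7 (sole candidate).
R6C6 = 5 (sole candidate).
R6C8 = 2 (sole candidate).
R7C2 = 4 (sole candidate).
R7C6 = 2 (sole candidate).
R7C8 = 1 (sole candidate).
R8C4 = 1 (sole candidate).
R8C5 = 5 (sole candidate).
R8C6 = 3 (sole candidate).
R8C9 = 4 (sole candidate).
R9C7 = 3 (sole candidate).
R9C8 = 7 (sole candidate).
R1C3 = 9 (sole candidate).
R1C7 = 5 (sole candidate).
R1C8 = 3 (sole candidate).
R2C7 = 6: row 2 has {1,2,3,4,5,7,8,9}; col 7 has {3,5,7,8}; box has {1,2,3,4,5,7,8,9} → only 6 remains.

6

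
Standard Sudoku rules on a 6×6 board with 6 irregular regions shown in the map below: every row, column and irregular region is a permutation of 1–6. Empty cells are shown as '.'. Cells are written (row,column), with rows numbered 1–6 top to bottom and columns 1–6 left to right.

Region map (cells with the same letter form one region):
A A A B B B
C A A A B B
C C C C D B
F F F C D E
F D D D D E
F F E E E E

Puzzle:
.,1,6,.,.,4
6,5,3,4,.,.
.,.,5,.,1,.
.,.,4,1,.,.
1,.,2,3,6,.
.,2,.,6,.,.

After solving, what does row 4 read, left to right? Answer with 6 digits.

(1,1) = 2 (sole candidate).
(1,4) = 5 (sole candidate).
(1,5) = 3 (sole candidate).
(2,5) = 2 (sole candidate).
(2,6) = 1 (sole candidate).
(3,4) = 2 (sole candidate).
(3,6) = 6 (sole candidate).
(4,5) = 5: row 4 has {1,4}; col 5 has {1,2,3,6}; region has {1,2,3,6} → only 5 remains.
(5,2) = 4 (sole candidate).
(5,6) = 5 (sole candidate).
(6,3) = 1 (sole candidate).
(6,5) = 4 (sole candidate).
(6,6) = 3 (sole candidate).
(3,2) = 3 (sole candidate).
(4,1) = 3: row 4 has {1,4,5}; col 1 has {1,2,6}; region has {1,2,4} → only 3 remains.
(4,2) = 6: row 4 has {1,3,4,5}; col 2 has {1,2,3,4,5}; region has {1,2,3,4} → only 6 remains.
(4,6) = 2: row 4 has {1,3,4,5,6}; col 6 has {1,3,4,5,6}; region has {1,3,4,5,6} → only 2 remains.

364152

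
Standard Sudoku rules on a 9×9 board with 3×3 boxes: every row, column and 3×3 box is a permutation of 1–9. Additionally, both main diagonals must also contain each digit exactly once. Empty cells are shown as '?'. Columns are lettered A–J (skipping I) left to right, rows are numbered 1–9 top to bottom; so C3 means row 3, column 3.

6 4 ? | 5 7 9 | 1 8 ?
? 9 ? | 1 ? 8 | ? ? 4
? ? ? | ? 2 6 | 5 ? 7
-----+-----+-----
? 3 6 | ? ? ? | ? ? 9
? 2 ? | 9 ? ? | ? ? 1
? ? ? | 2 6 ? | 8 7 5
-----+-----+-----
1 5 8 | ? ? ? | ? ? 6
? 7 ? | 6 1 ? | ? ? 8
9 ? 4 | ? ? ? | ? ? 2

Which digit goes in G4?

J1 = 3 (sole candidate).
E2 = 3 (sole candidate).
H2 = 6 (sole candidate).
D3 = 4 (sole candidate).
H3 = 9 (sole candidate).
E5 = 4 (sole candidate).
H5 = 3 (sole candidate).
A6 = 4 (sole candidate).
B6 = 1 (sole candidate).
C6 = 9 (sole candidate).
F6 = 3 (sole candidate).
E7 = 9 (sole candidate).
G7 = 7 (sole candidate).
H7 = 4 (sole candidate).
H8 = 5 (sole candidate).
B9 = 6 (sole candidate).
G9 = 3 (sole candidate).
H9 = 1 (sole candidate).
C1 = 2 (sole candidate).
G2 = 2 (sole candidate).
B3 = 8 (sole candidate).
C3 = 1 (sole candidate).
D4 = 8 (sole candidate).
E4 = 5 (sole candidate).
F4 = 1 (sole candidate).
G4 = 4: row 4 has {1,3,5,6,8,9}; col 7 has {1,2,3,5,7,8}; box has {1,3,5,7,8,9} → only 4 remains.

4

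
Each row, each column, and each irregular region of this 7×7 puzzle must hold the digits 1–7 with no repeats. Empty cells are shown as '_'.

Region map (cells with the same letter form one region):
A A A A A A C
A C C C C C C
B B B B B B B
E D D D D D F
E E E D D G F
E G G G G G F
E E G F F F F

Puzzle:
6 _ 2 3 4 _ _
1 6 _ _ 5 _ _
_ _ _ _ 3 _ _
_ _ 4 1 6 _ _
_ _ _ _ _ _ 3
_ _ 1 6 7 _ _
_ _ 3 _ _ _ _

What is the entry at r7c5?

r2c3 = 7 (sole candidate).
r5c5 = 2 (sole candidate).
r7c5 = 1: row 7 has {3}; col 5 has {2,3,4,5,6,7}; region has {3} → only 1 remains.

1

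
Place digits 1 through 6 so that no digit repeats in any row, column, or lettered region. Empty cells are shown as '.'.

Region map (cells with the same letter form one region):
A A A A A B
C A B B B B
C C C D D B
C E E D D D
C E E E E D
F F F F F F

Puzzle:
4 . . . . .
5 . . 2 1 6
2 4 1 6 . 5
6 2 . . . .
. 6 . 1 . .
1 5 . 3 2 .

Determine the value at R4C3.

R1C4 = 5 (sole candidate).
R1C6 = 3 (sole candidate).
R2C2 = 3 (sole candidate).
R2C3 = 4 (sole candidate).
R3C5 = 3 (sole candidate).
R4C4 = 4 (sole candidate).
R4C5 = 5 (sole candidate).
R4C6 = 1 (sole candidate).
R5C1 = 3 (sole candidate).
R5C3 = 5 (sole candidate).
R5C5 = 4 (sole candidate).
R5C6 = 2 (sole candidate).
R6C3 = 6 (sole candidate).
R6C6 = 4 (sole candidate).
R1C2 = 1 (sole candidate).
R1C3 = 2 (sole candidate).
R1C5 = 6 (sole candidate).
R4C3 = 3: row 4 has {1,2,4,5,6}; col 3 has {1,2,4,5,6}; region has {1,2,4,5,6} → only 3 remains.

3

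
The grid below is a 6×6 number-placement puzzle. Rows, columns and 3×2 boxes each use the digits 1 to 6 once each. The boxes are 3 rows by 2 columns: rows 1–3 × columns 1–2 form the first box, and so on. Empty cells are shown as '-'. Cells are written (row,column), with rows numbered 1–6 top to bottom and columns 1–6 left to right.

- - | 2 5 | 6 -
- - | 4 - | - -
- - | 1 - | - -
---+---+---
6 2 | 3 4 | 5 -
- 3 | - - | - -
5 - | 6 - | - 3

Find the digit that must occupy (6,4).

1

(4,6) = 1: row 4 has {2,3,4,5,6}; col 6 has {3}; box has {3,5} → only 1 remains.
(5,3) = 5: row 5 has {3}; col 3 has {1,2,3,4,6}; box has {3,4,6} → only 5 remains.
(1,6) = 4: row 1 has {2,5,6}; col 6 has {1,3}; box has {6} → only 4 remains.
(1,2) = 1: row 1 has {2,4,5,6}; col 2 has {2,3}; box has {} → only 1 remains.
(6,2) = 4: row 6 has {3,5,6}; col 2 has {1,2,3}; box has {2,3,5,6} → only 4 remains.
(6,5) = 2: row 6 has {3,4,5,6}; col 5 has {5,6}; box has {1,3,5} → only 2 remains.
(1,1) = 3: row 1 has {1,2,4,5,6}; col 1 has {5,6}; box has {1} → only 3 remains.
(2,1) = 2: row 2 has {4}; col 1 has {3,5,6}; box has {1,3} → only 2 remains.
(2,6) = 5: row 2 has {2,4}; col 6 has {1,3,4}; box has {4,6} → only 5 remains.
(3,1) = 4: row 3 has {1}; col 1 has {2,3,5,6}; box has {1,2,3} → only 4 remains.
(3,5) = 3: row 3 has {1,4}; col 5 has {2,5,6}; box has {4,5,6} → only 3 remains.
(3,6) = 2: row 3 has {1,3,4}; col 6 has {1,3,4,5}; box has {3,4,5,6} → only 2 remains.
(5,1) = 1: row 5 has {3,5}; col 1 has {2,3,4,5,6}; box has {2,3,4,5,6} → only 1 remains.
(5,4) = 2: row 5 has {1,3,5}; col 4 has {4,5}; box has {3,4,5,6} → only 2 remains.
(5,5) = 4: row 5 has {1,2,3,5}; col 5 has {2,3,5,6}; box has {1,2,3,5} → only 4 remains.
(5,6) = 6: row 5 has {1,2,3,4,5}; col 6 has {1,2,3,4,5}; box has {1,2,3,4,5} → only 6 remains.
(6,4) = 1: row 6 has {2,3,4,5,6}; col 4 has {2,4,5}; box has {2,3,4,5,6} → only 1 remains.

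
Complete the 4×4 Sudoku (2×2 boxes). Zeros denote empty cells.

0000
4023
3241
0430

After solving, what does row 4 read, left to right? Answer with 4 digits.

1432

r1c3 = 1: row 1 has {}; col 3 has {2,3,4}; box has {2,3} → only 1 remains.
r1c4 = 4: row 1 has {1}; col 4 has {1,3}; box has {1,2,3} → only 4 remains.
r2c2 = 1: row 2 has {2,3,4}; col 2 has {2,4}; box has {4} → only 1 remains.
r4c1 = 1: row 4 has {3,4}; col 1 has {3,4}; box has {2,3,4} → only 1 remains.
r4c4 = 2: row 4 has {1,3,4}; col 4 has {1,3,4}; box has {1,3,4} → only 2 remains.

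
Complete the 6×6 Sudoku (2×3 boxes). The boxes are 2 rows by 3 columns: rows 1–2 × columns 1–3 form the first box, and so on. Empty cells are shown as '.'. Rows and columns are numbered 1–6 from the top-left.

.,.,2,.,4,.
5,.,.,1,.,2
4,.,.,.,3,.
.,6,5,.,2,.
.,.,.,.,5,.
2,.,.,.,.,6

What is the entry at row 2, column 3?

row 2, column 5 = 6 (sole candidate).
row 3, column 3 = 1 (sole candidate).
row 3, column 6 = 5 (sole candidate).
row 4, column 1 = 3 (sole candidate).
row 4, column 4 = 4 (sole candidate).
row 4, column 6 = 1 (sole candidate).
row 6, column 4 = 3 (sole candidate).
row 6, column 5 = 1 (sole candidate).
row 1, column 4 = 5 (sole candidate).
row 1, column 6 = 3 (sole candidate).
row 3, column 2 = 2 (sole candidate).
row 3, column 4 = 6 (sole candidate).
row 5, column 4 = 2 (sole candidate).
row 5, column 6 = 4 (sole candidate).
row 6, column 3 = 4 (sole candidate).
row 1, column 2 = 1 (sole candidate).
row 2, column 3 = 3: row 2 has {1,2,5,6}; col 3 has {1,2,4,5}; box has {1,2,5} → only 3 remains.

3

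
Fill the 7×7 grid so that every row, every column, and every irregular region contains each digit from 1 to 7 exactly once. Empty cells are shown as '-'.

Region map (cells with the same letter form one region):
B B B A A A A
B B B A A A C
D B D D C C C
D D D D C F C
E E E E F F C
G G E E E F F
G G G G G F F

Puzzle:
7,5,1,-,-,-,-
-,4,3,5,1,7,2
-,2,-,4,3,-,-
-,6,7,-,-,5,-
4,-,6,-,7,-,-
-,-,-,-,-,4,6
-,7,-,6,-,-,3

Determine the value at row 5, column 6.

2

row 1, column 7 = 4: row 1 has {1,5,7}; col 7 has {2,3,6}; region has {1,5,7} → only 4 remains.
row 2, column 1 = 6: row 2 has {1,2,3,4,5,7}; col 1 has {4,7}; region has {1,2,3,4,5,7} → only 6 remains.
row 3, column 3 = 5: row 3 has {2,3,4}; col 3 has {1,3,6,7}; region has {4,6,7} → only 5 remains.
row 4, column 5 = 4: row 4 has {5,6,7}; col 5 has {1,3,7}; region has {2,3} → only 4 remains.
row 4, column 7 = 1: row 4 has {4,5,6,7}; col 7 has {2,3,4,6}; region has {2,3,4} → only 1 remains.
row 5, column 7 = 5: row 5 has {4,6,7}; col 7 has {1,2,3,4,6}; region has {1,2,3,4} → only 5 remains.
row 6, column 3 = 2: row 6 has {4,6}; col 3 has {1,3,5,6,7}; region has {4,6} → only 2 remains.
row 6, column 5 = 5: row 6 has {2,4,6}; col 5 has {1,3,4,7}; region has {2,4,6} → only 5 remains.
row 7, column 3 = 4: row 7 has {3,6,7}; col 3 has {1,2,3,5,6,7}; region has {6,7} → only 4 remains.
row 7, column 5 = 2: row 7 has {3,4,6,7}; col 5 has {1,3,4,5,7}; region has {4,6,7} → only 2 remains.
row 7, column 6 = 1: row 7 has {2,3,4,6,7}; col 6 has {4,5,7}; region has {3,4,5,6,7} → only 1 remains.
row 1, column 5 = 6: row 1 has {1,4,5,7}; col 5 has {1,2,3,4,5,7}; region has {1,4,5,7} → only 6 remains.
row 3, column 1 = 1: row 3 has {2,3,4,5}; col 1 has {4,6,7}; region has {4,5,6,7} → only 1 remains.
row 3, column 6 = 6: row 3 has {1,2,3,4,5}; col 6 has {1,4,5,7}; region has {1,2,3,4,5} → only 6 remains.
row 3, column 7 = 7: row 3 has {1,2,3,4,5,6}; col 7 has {1,2,3,4,5,6}; region has {1,2,3,4,5,6} → only 7 remains.
row 5, column 6 = 2: row 5 has {4,5,6,7}; col 6 has {1,4,5,6,7}; region has {1,3,4,5,6,7} → only 2 remains.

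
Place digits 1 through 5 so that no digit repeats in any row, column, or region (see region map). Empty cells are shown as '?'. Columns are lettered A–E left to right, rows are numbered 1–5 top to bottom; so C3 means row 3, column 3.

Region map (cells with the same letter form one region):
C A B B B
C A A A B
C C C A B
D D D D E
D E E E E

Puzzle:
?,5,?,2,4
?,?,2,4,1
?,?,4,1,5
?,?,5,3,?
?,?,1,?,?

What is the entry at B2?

3

C1 = 3 (sole candidate).
B2 = 3: row 2 has {1,2,4}; col 2 has {5}; region has {1,2,4,5} → only 3 remains.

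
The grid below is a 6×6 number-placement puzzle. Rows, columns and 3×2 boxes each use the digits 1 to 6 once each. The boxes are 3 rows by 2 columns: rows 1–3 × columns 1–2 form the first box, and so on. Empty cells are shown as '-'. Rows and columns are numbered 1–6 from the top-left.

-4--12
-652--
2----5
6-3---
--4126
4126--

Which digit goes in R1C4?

3

R1C3 = 6: row 1 has {1,2,4}; col 3 has {2,3,4,5}; box has {2,5} → only 6 remains.
R1C4 = 3: row 1 has {1,2,4,6}; col 4 has {1,2,6}; box has {2,5,6} → only 3 remains.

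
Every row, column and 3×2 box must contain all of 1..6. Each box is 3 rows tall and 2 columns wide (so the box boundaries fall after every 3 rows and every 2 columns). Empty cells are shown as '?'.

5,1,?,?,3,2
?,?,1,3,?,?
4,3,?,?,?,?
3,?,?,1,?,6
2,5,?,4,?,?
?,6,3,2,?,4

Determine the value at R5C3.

R1C4 = 6 (sole candidate).
R2C1 = 6 (sole candidate).
R2C2 = 2 (sole candidate).
R2C6 = 5 (sole candidate).
R3C4 = 5 (sole candidate).
R3C6 = 1 (sole candidate).
R4C2 = 4 (sole candidate).
R4C3 = 5 (sole candidate).
R4C5 = 2 (sole candidate).
R5C3 = 6: row 5 has {2,4,5}; col 3 has {1,3,5}; box has {1,2,3,4,5} → only 6 remains.

6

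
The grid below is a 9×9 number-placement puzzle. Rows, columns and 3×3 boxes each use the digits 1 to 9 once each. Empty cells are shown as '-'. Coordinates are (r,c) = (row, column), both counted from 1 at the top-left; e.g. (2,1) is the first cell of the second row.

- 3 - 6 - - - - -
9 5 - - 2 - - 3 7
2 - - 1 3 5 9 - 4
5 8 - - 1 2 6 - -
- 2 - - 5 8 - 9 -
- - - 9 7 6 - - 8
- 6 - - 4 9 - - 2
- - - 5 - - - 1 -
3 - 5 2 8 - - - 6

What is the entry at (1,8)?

8

(1,5) = 9 (sole candidate).
(2,6) = 4 (sole candidate).
(3,2) = 7 (sole candidate).
(4,9) = 3 (sole candidate).
(5,9) = 1 (sole candidate).
(8,5) = 6 (sole candidate).
(8,9) = 9 (sole candidate).
(1,6) = 7 (sole candidate).
(1,9) = 5 (sole candidate).
(2,4) = 8 (sole candidate).
(2,7) = 1 (sole candidate).
(4,4) = 4 (sole candidate).
(4,8) = 7 (sole candidate).
(5,4) = 3 (sole candidate).
(5,7) = 4 (sole candidate).
(7,4) = 7 (sole candidate).
(8,2) = 4 (sole candidate).
(8,6) = 3 (sole candidate).
(9,6) = 1 (sole candidate).
(9,7) = 7 (sole candidate).
(9,8) = 4 (sole candidate).
(2,3) = 6 (sole candidate).
(3,3) = 8 (sole candidate).
(3,8) = 6 (sole candidate).
(4,3) = 9 (sole candidate).
(5,3) = 7 (sole candidate).
(6,2) = 1 (sole candidate).
(7,3) = 1 (sole candidate).
(8,3) = 2 (sole candidate).
(8,7) = 8 (sole candidate).
(9,2) = 9 (sole candidate).
(1,3) = 4 (sole candidate).
(1,7) = 2 (sole candidate).
(1,8) = 8: row 1 has {2,3,4,5,6,7,9}; col 8 has {1,3,4,6,7,9}; box has {1,2,3,4,5,6,7,9} → only 8 remains.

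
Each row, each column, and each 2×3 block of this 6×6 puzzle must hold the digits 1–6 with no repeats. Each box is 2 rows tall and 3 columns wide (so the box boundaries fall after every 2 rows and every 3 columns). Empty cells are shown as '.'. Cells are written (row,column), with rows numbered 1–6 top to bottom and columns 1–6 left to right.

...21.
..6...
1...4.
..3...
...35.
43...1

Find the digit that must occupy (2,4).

(2,5) = 3: row 2 has {6}; col 5 has {1,4,5}; box has {1,2} → only 3 remains.
(6,4) = 6: row 6 has {1,3,4}; col 4 has {2,3}; box has {1,3,5} → only 6 remains.
(6,5) = 2: row 6 has {1,3,4,6}; col 5 has {1,3,4,5}; box has {1,3,5,6} → only 2 remains.
(3,4) = 5: row 3 has {1,4}; col 4 has {2,3,6}; box has {4} → only 5 remains.
(4,4) = 1: row 4 has {3}; col 4 has {2,3,5,6}; box has {4,5} → only 1 remains.
(4,5) = 6: row 4 has {1,3}; col 5 has {1,2,3,4,5}; box has {1,4,5} → only 6 remains.
(4,6) = 2: row 4 has {1,3,6}; col 6 has {1}; box has {1,4,5,6} → only 2 remains.
(5,6) = 4: row 5 has {3,5}; col 6 has {1,2}; box has {1,2,3,5,6} → only 4 remains.
(6,3) = 5: row 6 has {1,2,3,4,6}; col 3 has {3,6}; box has {3,4} → only 5 remains.
(1,3) = 4: row 1 has {1,2}; col 3 has {3,5,6}; box has {6} → only 4 remains.
(2,4) = 4: row 2 has {3,6}; col 4 has {1,2,3,5,6}; box has {1,2,3} → only 4 remains.

4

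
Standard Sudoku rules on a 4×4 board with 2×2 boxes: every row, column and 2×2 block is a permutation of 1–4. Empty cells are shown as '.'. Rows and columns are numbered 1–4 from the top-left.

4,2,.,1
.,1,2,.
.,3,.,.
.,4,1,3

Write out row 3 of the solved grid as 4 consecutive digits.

1342

row 1, column 3 = 3: row 1 has {1,2,4}; col 3 has {1,2}; box has {1,2} → only 3 remains.
row 2, column 1 = 3: row 2 has {1,2}; col 1 has {4}; box has {1,2,4} → only 3 remains.
row 2, column 4 = 4: row 2 has {1,2,3}; col 4 has {1,3}; box has {1,2,3} → only 4 remains.
row 3, column 3 = 4: row 3 has {3}; col 3 has {1,2,3}; box has {1,3} → only 4 remains.
row 3, column 4 = 2: row 3 has {3,4}; col 4 has {1,3,4}; box has {1,3,4} → only 2 remains.
row 4, column 1 = 2: row 4 has {1,3,4}; col 1 has {3,4}; box has {3,4} → only 2 remains.
row 3, column 1 = 1: row 3 has {2,3,4}; col 1 has {2,3,4}; box has {2,3,4} → only 1 remains.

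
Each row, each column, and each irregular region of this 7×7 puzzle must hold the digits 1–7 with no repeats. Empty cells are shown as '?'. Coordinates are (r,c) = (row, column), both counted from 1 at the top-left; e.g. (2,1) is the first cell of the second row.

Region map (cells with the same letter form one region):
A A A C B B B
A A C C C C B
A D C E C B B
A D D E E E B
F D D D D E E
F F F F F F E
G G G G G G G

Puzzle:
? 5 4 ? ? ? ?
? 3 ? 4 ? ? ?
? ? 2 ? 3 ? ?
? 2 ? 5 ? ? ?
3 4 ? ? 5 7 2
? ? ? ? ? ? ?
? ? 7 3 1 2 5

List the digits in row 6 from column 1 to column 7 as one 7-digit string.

5162743

(7,2) = 6 (sole candidate).
(7,1) = 4 (sole candidate).
(2,1) = 2 (hidden single in row 2).
(1,5) = 2 (hidden single in row 1).
(3,6) = 5 (hidden single in row 3).
(2,3) = 5 (hidden single in row 2).
(3,7) = 4 (hidden single in row 3).
(6,4) = 2: in row 6, 2 can only go here (every other open cell in that row sees a 2).
(6,7) = 3: in row 6, 3 can only go here (every other open cell in that row sees a 3).
(6,1) = 5: in row 6, 5 can only go here (every other open cell in that row sees a 5).
(1,6) = 3 (hidden single in row 1).
(4,3) = 3 (hidden single in row 4).
(1,4) = 7 (hidden single in column 4).
(2,5) = 6 (sole candidate).
(2,6) = 1 (sole candidate).
(2,7) = 7 (sole candidate).
(4,5) = 4 (sole candidate).
(4,6) = 6 (sole candidate).
(4,7) = 1 (sole candidate).
(6,5) = 7: row 6 has {2,3,5}; col 5 has {1,2,3,4,5,6}; region has {2,3,5} → only 7 remains.
(6,6) = 4: row 6 has {2,3,5,7}; col 6 has {1,2,3,5,6,7}; region has {2,3,5,7} → only 4 remains.
(1,7) = 6 (sole candidate).
(3,4) = 1 (sole candidate).
(4,1) = 7 (sole candidate).
(5,4) = 6 (sole candidate).
(6,2) = 1: row 6 has {2,3,4,5,7}; col 2 has {2,3,4,5,6}; region has {2,3,4,5,7} → only 1 remains.
(6,3) = 6: row 6 has {1,2,3,4,5,7}; col 3 has {2,3,4,5,7}; region has {1,2,3,4,5,7} → only 6 remains.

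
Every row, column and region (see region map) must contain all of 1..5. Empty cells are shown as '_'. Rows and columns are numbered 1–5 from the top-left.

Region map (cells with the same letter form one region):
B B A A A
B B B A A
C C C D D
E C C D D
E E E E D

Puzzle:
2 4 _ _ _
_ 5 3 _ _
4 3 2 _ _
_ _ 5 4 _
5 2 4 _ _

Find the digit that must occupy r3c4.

r1c3 = 1 (sole candidate).
r2c1 = 1 (sole candidate).
r2c4 = 2 (sole candidate).
r2c5 = 4 (sole candidate).
r4c1 = 3 (sole candidate).
r4c2 = 1 (sole candidate).
r4c5 = 2 (sole candidate).
r5c4 = 1 (sole candidate).
r5c5 = 3 (sole candidate).
r1c5 = 5 (sole candidate).
r3c4 = 5: row 3 has {2,3,4}; col 4 has {1,2,4}; region has {2,3,4} → only 5 remains.

5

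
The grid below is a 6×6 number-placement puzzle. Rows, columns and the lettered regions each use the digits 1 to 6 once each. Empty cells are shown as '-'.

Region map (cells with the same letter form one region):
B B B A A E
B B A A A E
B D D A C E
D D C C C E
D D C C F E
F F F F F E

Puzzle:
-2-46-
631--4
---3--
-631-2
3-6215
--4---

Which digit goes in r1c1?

r1c3 = 5 (sole candidate).
r2c4 = 5 (sole candidate).
r2c5 = 2 (sole candidate).
r3c3 = 2 (sole candidate).
r5c2 = 4 (sole candidate).
r6c2 = 5 (sole candidate).
r6c4 = 6 (sole candidate).
r6c5 = 3 (sole candidate).
r6c6 = 1 (sole candidate).
r1c1 = 1: row 1 has {2,4,5,6}; col 1 has {3,6}; region has {2,3,5,6} → only 1 remains.

1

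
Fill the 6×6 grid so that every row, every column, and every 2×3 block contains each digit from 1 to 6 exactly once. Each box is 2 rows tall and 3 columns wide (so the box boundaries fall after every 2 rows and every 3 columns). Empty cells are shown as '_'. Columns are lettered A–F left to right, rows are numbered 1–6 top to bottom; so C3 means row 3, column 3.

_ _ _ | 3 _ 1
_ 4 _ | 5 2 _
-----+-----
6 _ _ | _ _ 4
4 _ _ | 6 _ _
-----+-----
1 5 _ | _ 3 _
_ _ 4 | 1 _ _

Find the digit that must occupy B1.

6

A2 = 3 (sole candidate).
F2 = 6 (sole candidate).
D3 = 2 (sole candidate).
D5 = 4 (sole candidate).
F5 = 2 (sole candidate).
A6 = 2 (sole candidate).
F6 = 5 (sole candidate).
A1 = 5 (sole candidate).
E1 = 4 (sole candidate).
C2 = 1 (sole candidate).
F4 = 3 (sole candidate).
C5 = 6 (sole candidate).
B6 = 3 (sole candidate).
E6 = 6 (sole candidate).
C1 = 2 (sole candidate).
B3 = 1 (sole candidate).
E3 = 5 (sole candidate).
B4 = 2 (sole candidate).
C4 = 5 (sole candidate).
E4 = 1 (sole candidate).
B1 = 6: row 1 has {1,2,3,4,5}; col 2 has {1,2,3,4,5}; box has {1,2,3,4,5} → only 6 remains.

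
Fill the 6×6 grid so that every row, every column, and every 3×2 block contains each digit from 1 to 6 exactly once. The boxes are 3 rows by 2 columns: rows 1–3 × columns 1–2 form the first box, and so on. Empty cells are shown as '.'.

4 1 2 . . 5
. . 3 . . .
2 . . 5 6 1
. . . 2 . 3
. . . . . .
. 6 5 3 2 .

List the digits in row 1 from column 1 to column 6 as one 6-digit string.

412635

R1C4 = 6: row 1 has {1,2,4,5}; col 4 has {2,3,5}; box has {2,3,5} → only 6 remains.
R1C5 = 3: row 1 has {1,2,4,5,6}; col 5 has {2,6}; box has {1,5,6} → only 3 remains.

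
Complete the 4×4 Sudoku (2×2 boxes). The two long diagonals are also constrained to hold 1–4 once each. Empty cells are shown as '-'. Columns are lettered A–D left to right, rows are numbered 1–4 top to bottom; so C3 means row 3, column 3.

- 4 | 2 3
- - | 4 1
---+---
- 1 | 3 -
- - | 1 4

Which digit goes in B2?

A1 = 1: row 1 has {2,3,4}; col 1 has {}; box has {4}; main diagonal has {3,4} → only 1 remains.
B2 = 2: row 2 has {1,4}; col 2 has {1,4}; box has {1,4}; main diagonal has {1,3,4} → only 2 remains.

2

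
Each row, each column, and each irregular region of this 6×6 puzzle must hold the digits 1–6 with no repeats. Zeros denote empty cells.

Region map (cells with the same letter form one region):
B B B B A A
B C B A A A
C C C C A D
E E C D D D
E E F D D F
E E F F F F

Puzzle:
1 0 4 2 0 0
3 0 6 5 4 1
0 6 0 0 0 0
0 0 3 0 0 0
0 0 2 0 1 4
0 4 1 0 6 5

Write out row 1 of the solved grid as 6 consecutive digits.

154236

row 1, column 2 = 5: row 1 has {1,2,4}; col 2 has {4,6}; region has {1,2,3,4,6} → only 5 remains.
row 1, column 5 = 3: row 1 has {1,2,4,5}; col 5 has {1,4,6}; region has {1,4,5} → only 3 remains.
row 1, column 6 = 6: row 1 has {1,2,3,4,5}; col 6 has {1,4,5}; region has {1,3,4,5} → only 6 remains.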